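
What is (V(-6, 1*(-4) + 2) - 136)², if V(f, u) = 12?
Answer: 15376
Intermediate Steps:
(V(-6, 1*(-4) + 2) - 136)² = (12 - 136)² = (-124)² = 15376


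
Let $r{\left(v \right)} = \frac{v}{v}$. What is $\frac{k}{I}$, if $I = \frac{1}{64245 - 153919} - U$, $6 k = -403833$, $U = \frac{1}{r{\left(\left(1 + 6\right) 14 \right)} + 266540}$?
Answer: $\frac{1608722440655187}{356215} \approx 4.5162 \cdot 10^{9}$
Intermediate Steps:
$r{\left(v \right)} = 1$
$U = \frac{1}{266541}$ ($U = \frac{1}{1 + 266540} = \frac{1}{266541} \approx 3.7518 \cdot 10^{-6}$)
$k = - \frac{134611}{2}$ ($k = \frac{1}{6} \left(-403833\right) = - \frac{134611}{2} \approx -67306.0$)
$I = - \frac{356215}{23901797634}$ ($I = \frac{1}{64245 - 153919} - \frac{1}{266541} = \frac{1}{-89674} - \frac{1}{266541} = - \frac{1}{89674} - \frac{1}{266541} = - \frac{356215}{23901797634} \approx -1.4903 \cdot 10^{-5}$)
$\frac{k}{I} = - \frac{134611}{2 \left(- \frac{356215}{23901797634}\right)} = \left(- \frac{134611}{2}\right) \left(- \frac{23901797634}{356215}\right) = \frac{1608722440655187}{356215}$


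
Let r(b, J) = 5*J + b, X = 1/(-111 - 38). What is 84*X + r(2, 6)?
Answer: 4684/149 ≈ 31.436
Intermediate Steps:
X = -1/149 (X = 1/(-149) = -1/149 ≈ -0.0067114)
r(b, J) = b + 5*J
84*X + r(2, 6) = 84*(-1/149) + (2 + 5*6) = -84/149 + (2 + 30) = -84/149 + 32 = 4684/149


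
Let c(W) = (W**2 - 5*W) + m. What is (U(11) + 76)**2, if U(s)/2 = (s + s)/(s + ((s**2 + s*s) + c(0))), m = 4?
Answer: 383219776/66049 ≈ 5802.1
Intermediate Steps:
c(W) = 4 + W**2 - 5*W (c(W) = (W**2 - 5*W) + 4 = 4 + W**2 - 5*W)
U(s) = 4*s/(4 + s + 2*s**2) (U(s) = 2*((s + s)/(s + ((s**2 + s*s) + (4 + 0**2 - 5*0)))) = 2*((2*s)/(s + ((s**2 + s**2) + (4 + 0 + 0)))) = 2*((2*s)/(s + (2*s**2 + 4))) = 2*((2*s)/(s + (4 + 2*s**2))) = 2*((2*s)/(4 + s + 2*s**2)) = 2*(2*s/(4 + s + 2*s**2)) = 4*s/(4 + s + 2*s**2))
(U(11) + 76)**2 = (4*11/(4 + 11 + 2*11**2) + 76)**2 = (4*11/(4 + 11 + 2*121) + 76)**2 = (4*11/(4 + 11 + 242) + 76)**2 = (4*11/257 + 76)**2 = (4*11*(1/257) + 76)**2 = (44/257 + 76)**2 = (19576/257)**2 = 383219776/66049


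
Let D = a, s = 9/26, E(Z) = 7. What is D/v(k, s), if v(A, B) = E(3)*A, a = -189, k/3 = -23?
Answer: 9/23 ≈ 0.39130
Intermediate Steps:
k = -69 (k = 3*(-23) = -69)
s = 9/26 (s = 9*(1/26) = 9/26 ≈ 0.34615)
v(A, B) = 7*A
D = -189
D/v(k, s) = -189/(7*(-69)) = -189/(-483) = -189*(-1/483) = 9/23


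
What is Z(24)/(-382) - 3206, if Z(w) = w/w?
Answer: -1224693/382 ≈ -3206.0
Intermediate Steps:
Z(w) = 1
Z(24)/(-382) - 3206 = 1/(-382) - 3206 = 1*(-1/382) - 3206 = -1/382 - 3206 = -1224693/382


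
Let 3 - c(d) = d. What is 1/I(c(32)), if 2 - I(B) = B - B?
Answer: 1/2 ≈ 0.50000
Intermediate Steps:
c(d) = 3 - d
I(B) = 2 (I(B) = 2 - (B - B) = 2 - 1*0 = 2 + 0 = 2)
1/I(c(32)) = 1/2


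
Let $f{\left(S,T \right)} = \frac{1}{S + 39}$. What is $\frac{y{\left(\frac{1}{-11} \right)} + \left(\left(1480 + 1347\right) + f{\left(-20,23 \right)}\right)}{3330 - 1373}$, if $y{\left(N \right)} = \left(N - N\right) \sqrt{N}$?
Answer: $\frac{53714}{37183} \approx 1.4446$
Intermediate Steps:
$f{\left(S,T \right)} = \frac{1}{39 + S}$
$y{\left(N \right)} = 0$ ($y{\left(N \right)} = 0 \sqrt{N} = 0$)
$\frac{y{\left(\frac{1}{-11} \right)} + \left(\left(1480 + 1347\right) + f{\left(-20,23 \right)}\right)}{3330 - 1373} = \frac{0 + \left(\left(1480 + 1347\right) + \frac{1}{39 - 20}\right)}{3330 - 1373} = \frac{0 + \left(2827 + \frac{1}{19}\right)}{1957} = \left(0 + \left(2827 + \frac{1}{19}\right)\right) \frac{1}{1957} = \left(0 + \frac{53714}{19}\right) \frac{1}{1957} = \frac{53714}{19} \cdot \frac{1}{1957} = \frac{53714}{37183}$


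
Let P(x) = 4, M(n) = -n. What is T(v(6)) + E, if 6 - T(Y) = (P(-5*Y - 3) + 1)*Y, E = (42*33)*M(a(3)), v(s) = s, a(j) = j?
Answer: -4182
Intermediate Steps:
E = -4158 (E = (42*33)*(-1*3) = 1386*(-3) = -4158)
T(Y) = 6 - 5*Y (T(Y) = 6 - (4 + 1)*Y = 6 - 5*Y)
T(v(6)) + E = (6 - 5*6) - 4158 = (6 - 30) - 4158 = -24 - 4158 = -4182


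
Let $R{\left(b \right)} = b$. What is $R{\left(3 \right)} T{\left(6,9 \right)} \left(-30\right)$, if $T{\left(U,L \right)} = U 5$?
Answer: $-2700$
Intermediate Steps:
$T{\left(U,L \right)} = 5 U$
$R{\left(3 \right)} T{\left(6,9 \right)} \left(-30\right) = 3 \cdot 5 \cdot 6 \left(-30\right) = 3 \cdot 30 \left(-30\right) = 90 \left(-30\right) = -2700$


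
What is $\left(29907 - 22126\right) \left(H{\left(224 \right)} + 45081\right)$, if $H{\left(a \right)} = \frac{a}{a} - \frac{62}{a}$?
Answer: $\frac{39287459493}{112} \approx 3.5078 \cdot 10^{8}$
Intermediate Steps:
$H{\left(a \right)} = 1 - \frac{62}{a}$
$\left(29907 - 22126\right) \left(H{\left(224 \right)} + 45081\right) = \left(29907 - 22126\right) \left(\frac{-62 + 224}{224} + 45081\right) = 7781 \left(\frac{1}{224} \cdot 162 + 45081\right) = 7781 \left(\frac{81}{112} + 45081\right) = 7781 \cdot \frac{5049153}{112} = \frac{39287459493}{112}$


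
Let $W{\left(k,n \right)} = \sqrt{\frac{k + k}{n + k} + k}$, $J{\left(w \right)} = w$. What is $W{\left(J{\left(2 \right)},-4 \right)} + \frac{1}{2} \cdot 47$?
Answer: $\frac{47}{2} \approx 23.5$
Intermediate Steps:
$W{\left(k,n \right)} = \sqrt{k + \frac{2 k}{k + n}}$ ($W{\left(k,n \right)} = \sqrt{\frac{2 k}{k + n} + k} = \sqrt{k + \frac{2 k}{k + n}}$)
$W{\left(J{\left(2 \right)},-4 \right)} + \frac{1}{2} \cdot 47 = \sqrt{\frac{2 \left(2 + 2 - 4\right)}{2 - 4}} + \frac{1}{2} \cdot 47 = \sqrt{2 \frac{1}{-2} \cdot 0} + \frac{1}{2} \cdot 47 = \sqrt{2 \left(- \frac{1}{2}\right) 0} + \frac{47}{2} = \sqrt{0} + \frac{47}{2} = 0 + \frac{47}{2} = \frac{47}{2}$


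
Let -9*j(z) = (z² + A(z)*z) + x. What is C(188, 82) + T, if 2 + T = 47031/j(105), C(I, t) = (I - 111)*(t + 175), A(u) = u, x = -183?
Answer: 144086350/7289 ≈ 19768.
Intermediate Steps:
j(z) = 61/3 - 2*z²/9 (j(z) = -((z² + z*z) - 183)/9 = -((z² + z²) - 183)/9 = -(2*z² - 183)/9 = -(-183 + 2*z²)/9 = 61/3 - 2*z²/9)
C(I, t) = (-111 + I)*(175 + t)
T = -155671/7289 (T = -2 + 47031/(61/3 - 2/9*105²) = -2 + 47031/(61/3 - 2/9*11025) = -2 + 47031/(61/3 - 2450) = -2 + 47031/(-7289/3) = -2 + 47031*(-3/7289) = -2 - 141093/7289 = -155671/7289 ≈ -21.357)
C(188, 82) + T = (-19425 - 111*82 + 175*188 + 188*82) - 155671/7289 = (-19425 - 9102 + 32900 + 15416) - 155671/7289 = 19789 - 155671/7289 = 144086350/7289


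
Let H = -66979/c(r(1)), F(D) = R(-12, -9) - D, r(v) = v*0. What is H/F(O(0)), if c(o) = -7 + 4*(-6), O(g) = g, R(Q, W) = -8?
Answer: -66979/248 ≈ -270.08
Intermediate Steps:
r(v) = 0
c(o) = -31 (c(o) = -7 - 24 = -31)
F(D) = -8 - D
H = 66979/31 (H = -66979/(-31) = -66979*(-1/31) = 66979/31 ≈ 2160.6)
H/F(O(0)) = 66979/(31*(-8 - 1*0)) = 66979/(31*(-8 + 0)) = (66979/31)/(-8) = (66979/31)*(-⅛) = -66979/248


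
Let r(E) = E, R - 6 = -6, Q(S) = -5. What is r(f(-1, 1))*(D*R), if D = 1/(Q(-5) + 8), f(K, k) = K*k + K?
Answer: 0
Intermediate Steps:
f(K, k) = K + K*k
R = 0 (R = 6 - 6 = 0)
D = ⅓ (D = 1/(-5 + 8) = 1/3 = ⅓ ≈ 0.33333)
r(f(-1, 1))*(D*R) = (-(1 + 1))*((⅓)*0) = -1*2*0 = -2*0 = 0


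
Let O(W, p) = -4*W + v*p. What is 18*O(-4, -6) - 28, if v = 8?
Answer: -604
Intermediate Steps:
O(W, p) = -4*W + 8*p
18*O(-4, -6) - 28 = 18*(-4*(-4) + 8*(-6)) - 28 = 18*(16 - 48) - 28 = 18*(-32) - 28 = -576 - 28 = -604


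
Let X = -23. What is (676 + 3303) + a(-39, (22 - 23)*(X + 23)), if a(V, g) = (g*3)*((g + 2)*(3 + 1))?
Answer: 3979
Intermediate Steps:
a(V, g) = 3*g*(8 + 4*g) (a(V, g) = (3*g)*((2 + g)*4) = (3*g)*(8 + 4*g) = 3*g*(8 + 4*g))
(676 + 3303) + a(-39, (22 - 23)*(X + 23)) = (676 + 3303) + 12*((22 - 23)*(-23 + 23))*(2 + (22 - 23)*(-23 + 23)) = 3979 + 12*(-1*0)*(2 - 1*0) = 3979 + 12*0*(2 + 0) = 3979 + 12*0*2 = 3979 + 0 = 3979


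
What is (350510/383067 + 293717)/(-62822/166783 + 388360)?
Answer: 18765362511683867/24811932620678886 ≈ 0.75630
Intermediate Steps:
(350510/383067 + 293717)/(-62822/166783 + 388360) = 112513640549/(383067*(64771783058/166783)) = (112513640549/383067)*(166783/64771783058) = 18765362511683867/24811932620678886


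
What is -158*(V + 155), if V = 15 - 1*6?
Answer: -25912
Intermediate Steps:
V = 9 (V = 15 - 6 = 9)
-158*(V + 155) = -158*(9 + 155) = -158*164 = -25912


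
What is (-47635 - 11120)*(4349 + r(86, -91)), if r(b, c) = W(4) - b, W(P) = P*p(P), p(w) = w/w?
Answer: -250707585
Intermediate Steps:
p(w) = 1
W(P) = P (W(P) = P*1 = P)
r(b, c) = 4 - b
(-47635 - 11120)*(4349 + r(86, -91)) = (-47635 - 11120)*(4349 + (4 - 1*86)) = -58755*(4349 + (4 - 86)) = -58755*(4349 - 82) = -58755*4267 = -250707585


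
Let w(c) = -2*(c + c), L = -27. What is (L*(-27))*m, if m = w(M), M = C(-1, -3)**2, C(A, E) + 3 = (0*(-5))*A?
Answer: -26244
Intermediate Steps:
C(A, E) = -3 (C(A, E) = -3 + (0*(-5))*A = -3 + 0*A = -3 + 0 = -3)
M = 9 (M = (-3)**2 = 9)
w(c) = -4*c
m = -36 (m = -4*9 = -36)
(L*(-27))*m = -27*(-27)*(-36) = 729*(-36) = -26244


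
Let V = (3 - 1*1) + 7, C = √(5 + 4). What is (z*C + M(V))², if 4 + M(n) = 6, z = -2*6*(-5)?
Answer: 33124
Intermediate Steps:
C = 3 (C = √9 = 3)
z = 60 (z = -12*(-5) = 60)
V = 9 (V = (3 - 1) + 7 = 2 + 7 = 9)
M(n) = 2 (M(n) = -4 + 6 = 2)
(z*C + M(V))² = (60*3 + 2)² = (180 + 2)² = 182² = 33124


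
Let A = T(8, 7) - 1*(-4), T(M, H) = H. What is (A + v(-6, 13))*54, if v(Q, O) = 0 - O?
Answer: -108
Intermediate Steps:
v(Q, O) = -O
A = 11 (A = 7 - 1*(-4) = 7 + 4 = 11)
(A + v(-6, 13))*54 = (11 - 1*13)*54 = (11 - 13)*54 = -2*54 = -108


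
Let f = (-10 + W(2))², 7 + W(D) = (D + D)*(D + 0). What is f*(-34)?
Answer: -2754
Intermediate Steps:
W(D) = -7 + 2*D² (W(D) = -7 + (D + D)*(D + 0) = -7 + (2*D)*D = -7 + 2*D²)
f = 81 (f = (-10 + (-7 + 2*2²))² = (-10 + (-7 + 2*4))² = (-10 + (-7 + 8))² = (-10 + 1)² = (-9)² = 81)
f*(-34) = 81*(-34) = -2754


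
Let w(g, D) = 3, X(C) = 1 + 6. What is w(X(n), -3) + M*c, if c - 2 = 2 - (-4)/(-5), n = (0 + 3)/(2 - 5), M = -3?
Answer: -33/5 ≈ -6.6000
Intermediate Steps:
n = -1 (n = 3/(-3) = 3*(-1/3) = -1)
X(C) = 7
c = 16/5 (c = 2 + (2 - (-4)/(-5)) = 2 + (2 - (-4)*(-1)/5) = 2 + (2 - 1*4/5) = 2 + (2 - 4/5) = 2 + 6/5 = 16/5 ≈ 3.2000)
w(X(n), -3) + M*c = 3 - 3*16/5 = 3 - 48/5 = -33/5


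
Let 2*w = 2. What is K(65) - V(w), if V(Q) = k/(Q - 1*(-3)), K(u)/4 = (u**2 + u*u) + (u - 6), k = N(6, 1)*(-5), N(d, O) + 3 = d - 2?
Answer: 136149/4 ≈ 34037.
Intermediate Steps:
w = 1 (w = (1/2)*2 = 1)
N(d, O) = -5 + d (N(d, O) = -3 + (d - 2) = -3 + (-2 + d) = -5 + d)
k = -5 (k = (-5 + 6)*(-5) = 1*(-5) = -5)
K(u) = -24 + 4*u + 8*u**2 (K(u) = 4*((u**2 + u*u) + (u - 6)) = 4*((u**2 + u**2) + (-6 + u)) = 4*(2*u**2 + (-6 + u)) = 4*(-6 + u + 2*u**2) = -24 + 4*u + 8*u**2)
V(Q) = -5/(3 + Q) (V(Q) = -5/(Q - 1*(-3)) = -5/(Q + 3) = -5/(3 + Q))
K(65) - V(w) = (-24 + 4*65 + 8*65**2) - (-5)/(3 + 1) = (-24 + 260 + 8*4225) - (-5)/4 = (-24 + 260 + 33800) - (-5)/4 = 34036 - 1*(-5/4) = 34036 + 5/4 = 136149/4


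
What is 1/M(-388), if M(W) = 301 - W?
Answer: 1/689 ≈ 0.0014514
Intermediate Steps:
1/M(-388) = 1/(301 - 1*(-388)) = 1/(301 + 388) = 1/689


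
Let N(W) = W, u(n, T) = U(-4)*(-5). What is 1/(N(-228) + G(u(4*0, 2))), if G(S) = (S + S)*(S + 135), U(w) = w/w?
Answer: -1/1528 ≈ -0.00065445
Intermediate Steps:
U(w) = 1
u(n, T) = -5 (u(n, T) = 1*(-5) = -5)
G(S) = 2*S*(135 + S) (G(S) = (2*S)*(135 + S) = 2*S*(135 + S))
1/(N(-228) + G(u(4*0, 2))) = 1/(-228 + 2*(-5)*(135 - 5)) = 1/(-228 + 2*(-5)*130) = 1/(-228 - 1300) = 1/(-1528) = -1/1528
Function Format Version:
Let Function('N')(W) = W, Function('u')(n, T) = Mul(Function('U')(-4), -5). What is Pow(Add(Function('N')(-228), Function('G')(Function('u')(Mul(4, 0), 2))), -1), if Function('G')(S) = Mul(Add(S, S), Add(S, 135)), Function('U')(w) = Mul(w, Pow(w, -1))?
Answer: Rational(-1, 1528) ≈ -0.00065445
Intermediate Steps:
Function('U')(w) = 1
Function('u')(n, T) = -5 (Function('u')(n, T) = Mul(1, -5) = -5)
Function('G')(S) = Mul(2, S, Add(135, S)) (Function('G')(S) = Mul(Mul(2, S), Add(135, S)) = Mul(2, S, Add(135, S)))
Pow(Add(Function('N')(-228), Function('G')(Function('u')(Mul(4, 0), 2))), -1) = Pow(Add(-228, Mul(2, -5, Add(135, -5))), -1) = Pow(Add(-228, Mul(2, -5, 130)), -1) = Pow(Add(-228, -1300), -1) = Pow(-1528, -1) = Rational(-1, 1528)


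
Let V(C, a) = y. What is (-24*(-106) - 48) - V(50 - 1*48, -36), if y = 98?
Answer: 2398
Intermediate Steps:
V(C, a) = 98
(-24*(-106) - 48) - V(50 - 1*48, -36) = (-24*(-106) - 48) - 1*98 = (2544 - 48) - 98 = 2496 - 98 = 2398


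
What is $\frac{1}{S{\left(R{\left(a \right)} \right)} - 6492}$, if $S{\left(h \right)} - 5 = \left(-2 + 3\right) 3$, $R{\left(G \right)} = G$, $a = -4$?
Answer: $- \frac{1}{6484} \approx -0.00015423$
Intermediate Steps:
$S{\left(h \right)} = 8$ ($S{\left(h \right)} = 5 + \left(-2 + 3\right) 3 = 5 + 1 \cdot 3 = 5 + 3 = 8$)
$\frac{1}{S{\left(R{\left(a \right)} \right)} - 6492} = \frac{1}{8 - 6492} = \frac{1}{-6484} = - \frac{1}{6484}$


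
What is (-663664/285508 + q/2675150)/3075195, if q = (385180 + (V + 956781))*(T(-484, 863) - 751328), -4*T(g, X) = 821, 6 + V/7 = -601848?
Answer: 205342922759299599/782920789842203000 ≈ 0.26228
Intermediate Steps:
V = -4212978 (V = -42 + 7*(-601848) = -42 - 4212936 = -4212978)
T(g, X) = -821/4 (T(g, X) = -¼*821 = -821/4)
q = 8630658947261/4 (q = (385180 + (-4212978 + 956781))*(-821/4 - 751328) = (385180 - 3256197)*(-3006133/4) = -2871017*(-3006133/4) = 8630658947261/4 ≈ 2.1577e+12)
(-663664/285508 + q/2675150)/3075195 = (-663664/285508 + (8630658947261/4)/2675150)/3075195 = (-663664*1/285508 + (8630658947261/4)*(1/2675150))*(1/3075195) = (-165916/71377 + 8630658947261/10700600)*(1/3075195) = (616028768277898797/763776726200)*(1/3075195) = 205342922759299599/782920789842203000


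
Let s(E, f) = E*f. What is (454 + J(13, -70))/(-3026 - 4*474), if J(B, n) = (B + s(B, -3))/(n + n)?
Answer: -31793/344540 ≈ -0.092277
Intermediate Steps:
J(B, n) = -B/n (J(B, n) = (B + B*(-3))/(n + n) = (B - 3*B)/((2*n)) = (-2*B)*(1/(2*n)) = -B/n)
(454 + J(13, -70))/(-3026 - 4*474) = (454 - 1*13/(-70))/(-3026 - 4*474) = (454 - 1*13*(-1/70))/(-3026 - 1896) = (454 + 13/70)/(-4922) = (31793/70)*(-1/4922) = -31793/344540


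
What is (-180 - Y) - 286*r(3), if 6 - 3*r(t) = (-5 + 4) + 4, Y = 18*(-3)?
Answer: -412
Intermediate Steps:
Y = -54
r(t) = 1 (r(t) = 2 - ((-5 + 4) + 4)/3 = 2 - (-1 + 4)/3 = 2 - ⅓*3 = 2 - 1 = 1)
(-180 - Y) - 286*r(3) = (-180 - 1*(-54)) - 286*1 = (-180 + 54) - 286 = -126 - 286 = -412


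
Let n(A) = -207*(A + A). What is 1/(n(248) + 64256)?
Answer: -1/38416 ≈ -2.6031e-5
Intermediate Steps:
n(A) = -414*A
1/(n(248) + 64256) = 1/(-414*248 + 64256) = 1/(-102672 + 64256) = 1/(-38416) = -1/38416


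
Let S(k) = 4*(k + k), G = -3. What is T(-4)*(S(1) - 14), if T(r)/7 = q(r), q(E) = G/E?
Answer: -63/2 ≈ -31.500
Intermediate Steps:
q(E) = -3/E
S(k) = 8*k (S(k) = 4*(2*k) = 8*k)
T(r) = -21/r (T(r) = 7*(-3/r) = -21/r)
T(-4)*(S(1) - 14) = (-21/(-4))*(8*1 - 14) = (-21*(-1/4))*(8 - 14) = (21/4)*(-6) = -63/2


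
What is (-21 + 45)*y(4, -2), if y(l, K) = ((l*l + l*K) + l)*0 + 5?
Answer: 120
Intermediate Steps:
y(l, K) = 5 (y(l, K) = ((l² + K*l) + l)*0 + 5 = (l + l² + K*l)*0 + 5 = 0 + 5 = 5)
(-21 + 45)*y(4, -2) = (-21 + 45)*5 = 24*5 = 120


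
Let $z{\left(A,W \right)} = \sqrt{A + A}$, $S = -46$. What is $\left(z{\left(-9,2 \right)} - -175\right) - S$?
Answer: $221 + 3 i \sqrt{2} \approx 221.0 + 4.2426 i$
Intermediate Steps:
$z{\left(A,W \right)} = \sqrt{2} \sqrt{A}$ ($z{\left(A,W \right)} = \sqrt{2 A} = \sqrt{2} \sqrt{A}$)
$\left(z{\left(-9,2 \right)} - -175\right) - S = \left(\sqrt{2} \sqrt{-9} - -175\right) - -46 = \left(\sqrt{2} \cdot 3 i + 175\right) + 46 = \left(3 i \sqrt{2} + 175\right) + 46 = \left(175 + 3 i \sqrt{2}\right) + 46 = 221 + 3 i \sqrt{2}$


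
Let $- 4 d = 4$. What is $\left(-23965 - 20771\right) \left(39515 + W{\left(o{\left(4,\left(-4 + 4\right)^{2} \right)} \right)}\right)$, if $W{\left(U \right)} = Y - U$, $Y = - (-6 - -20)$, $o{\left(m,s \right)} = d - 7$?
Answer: $-1767474624$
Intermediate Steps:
$d = -1$ ($d = \left(- \frac{1}{4}\right) 4 = -1$)
$o{\left(m,s \right)} = -8$ ($o{\left(m,s \right)} = -1 - 7 = -8$)
$Y = -14$ ($Y = - (-6 + 20) = \left(-1\right) 14 = -14$)
$W{\left(U \right)} = -14 - U$
$\left(-23965 - 20771\right) \left(39515 + W{\left(o{\left(4,\left(-4 + 4\right)^{2} \right)} \right)}\right) = \left(-23965 - 20771\right) \left(39515 - 6\right) = - 44736 \left(39515 + \left(-14 + 8\right)\right) = - 44736 \left(39515 - 6\right) = \left(-44736\right) 39509 = -1767474624$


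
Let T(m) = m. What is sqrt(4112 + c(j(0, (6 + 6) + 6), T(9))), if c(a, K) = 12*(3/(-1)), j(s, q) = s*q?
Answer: 2*sqrt(1019) ≈ 63.844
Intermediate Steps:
j(s, q) = q*s
c(a, K) = -36 (c(a, K) = 12*(3*(-1)) = 12*(-3) = -36)
sqrt(4112 + c(j(0, (6 + 6) + 6), T(9))) = sqrt(4112 - 36) = sqrt(4076) = 2*sqrt(1019)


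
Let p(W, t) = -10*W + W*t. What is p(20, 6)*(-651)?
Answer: 52080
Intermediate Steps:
p(20, 6)*(-651) = (20*(-10 + 6))*(-651) = (20*(-4))*(-651) = -80*(-651) = 52080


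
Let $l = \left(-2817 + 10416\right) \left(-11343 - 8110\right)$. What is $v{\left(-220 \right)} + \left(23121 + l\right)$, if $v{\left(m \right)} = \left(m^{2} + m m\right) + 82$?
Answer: $-147703344$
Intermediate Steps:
$v{\left(m \right)} = 82 + 2 m^{2}$ ($v{\left(m \right)} = \left(m^{2} + m^{2}\right) + 82 = 2 m^{2} + 82 = 82 + 2 m^{2}$)
$l = -147823347$ ($l = 7599 \left(-19453\right) = -147823347$)
$v{\left(-220 \right)} + \left(23121 + l\right) = \left(82 + 2 \left(-220\right)^{2}\right) + \left(23121 - 147823347\right) = \left(82 + 2 \cdot 48400\right) - 147800226 = \left(82 + 96800\right) - 147800226 = 96882 - 147800226 = -147703344$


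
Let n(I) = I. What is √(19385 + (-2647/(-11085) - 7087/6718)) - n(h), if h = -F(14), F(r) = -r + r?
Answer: √107497636185904860030/74469030 ≈ 139.23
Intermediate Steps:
F(r) = 0
h = 0 (h = -1*0 = 0)
√(19385 + (-2647/(-11085) - 7087/6718)) - n(h) = √(19385 + (-2647/(-11085) - 7087/6718)) - 1*0 = √(19385 + (-2647*(-1/11085) - 7087*1/6718)) + 0 = √(19385 + (2647/11085 - 7087/6718)) + 0 = √(19385 - 60776849/74469030) + 0 = √(1443521369701/74469030) + 0 = √107497636185904860030/74469030 + 0 = √107497636185904860030/74469030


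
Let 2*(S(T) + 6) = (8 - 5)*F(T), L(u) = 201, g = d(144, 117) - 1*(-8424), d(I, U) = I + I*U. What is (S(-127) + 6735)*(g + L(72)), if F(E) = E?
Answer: 334993509/2 ≈ 1.6750e+8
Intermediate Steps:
g = 25416 (g = 144*(1 + 117) - 1*(-8424) = 144*118 + 8424 = 16992 + 8424 = 25416)
S(T) = -6 + 3*T/2 (S(T) = -6 + ((8 - 5)*T)/2 = -6 + (3*T)/2 = -6 + 3*T/2)
(S(-127) + 6735)*(g + L(72)) = ((-6 + (3/2)*(-127)) + 6735)*(25416 + 201) = ((-6 - 381/2) + 6735)*25617 = (-393/2 + 6735)*25617 = (13077/2)*25617 = 334993509/2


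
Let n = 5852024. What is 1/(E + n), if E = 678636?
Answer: 1/6530660 ≈ 1.5312e-7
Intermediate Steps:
1/(E + n) = 1/(678636 + 5852024) = 1/6530660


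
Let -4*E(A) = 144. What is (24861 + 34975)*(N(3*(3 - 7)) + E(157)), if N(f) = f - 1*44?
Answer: -5504912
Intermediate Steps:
E(A) = -36 (E(A) = -1/4*144 = -36)
N(f) = -44 + f (N(f) = f - 44 = -44 + f)
(24861 + 34975)*(N(3*(3 - 7)) + E(157)) = (24861 + 34975)*((-44 + 3*(3 - 7)) - 36) = 59836*((-44 + 3*(-4)) - 36) = 59836*((-44 - 12) - 36) = 59836*(-56 - 36) = 59836*(-92) = -5504912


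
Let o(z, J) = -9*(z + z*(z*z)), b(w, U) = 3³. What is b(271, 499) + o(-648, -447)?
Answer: 2448885987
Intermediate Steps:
b(w, U) = 27
o(z, J) = -9*z - 9*z³ (o(z, J) = -9*(z + z*z²) = -9*(z + z³) = -9*z - 9*z³)
b(271, 499) + o(-648, -447) = 27 - 9*(-648)*(1 + (-648)²) = 27 - 9*(-648)*(1 + 419904) = 27 - 9*(-648)*419905 = 27 + 2448885960 = 2448885987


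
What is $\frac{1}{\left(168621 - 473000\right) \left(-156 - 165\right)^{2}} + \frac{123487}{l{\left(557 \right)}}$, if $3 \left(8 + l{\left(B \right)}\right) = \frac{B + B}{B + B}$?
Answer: $- \frac{505172160893674}{31363516539} \approx -16107.0$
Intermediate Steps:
$l{\left(B \right)} = - \frac{23}{3}$ ($l{\left(B \right)} = -8 + \frac{\left(B + B\right) \frac{1}{B + B}}{3} = -8 + \frac{2 B \frac{1}{2 B}}{3} = -8 + \frac{1}{3} \cdot 1 = -8 + \frac{1}{3} = - \frac{23}{3}$)
$\frac{1}{\left(168621 - 473000\right) \left(-156 - 165\right)^{2}} + \frac{123487}{l{\left(557 \right)}} = \frac{1}{\left(168621 - 473000\right) \left(-156 - 165\right)^{2}} + \frac{123487}{- \frac{23}{3}} = \frac{1}{\left(-304379\right) \left(-321\right)^{2}} + 123487 \left(- \frac{3}{23}\right) = - \frac{1}{304379 \cdot 103041} - 16107 = \left(- \frac{1}{304379}\right) \frac{1}{103041} - 16107 = - \frac{1}{31363516539} - 16107 = - \frac{505172160893674}{31363516539}$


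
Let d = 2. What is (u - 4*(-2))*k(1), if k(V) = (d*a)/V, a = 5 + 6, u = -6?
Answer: 44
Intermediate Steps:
a = 11
k(V) = 22/V (k(V) = (2*11)/V = 22/V)
(u - 4*(-2))*k(1) = (-6 - 4*(-2))*(22/1) = (-6 + 8)*(22*1) = 2*22 = 44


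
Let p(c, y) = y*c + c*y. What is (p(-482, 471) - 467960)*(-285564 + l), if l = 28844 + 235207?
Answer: 19835072052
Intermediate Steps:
p(c, y) = 2*c*y (p(c, y) = c*y + c*y = 2*c*y)
l = 264051
(p(-482, 471) - 467960)*(-285564 + l) = (2*(-482)*471 - 467960)*(-285564 + 264051) = (-454044 - 467960)*(-21513) = -922004*(-21513) = 19835072052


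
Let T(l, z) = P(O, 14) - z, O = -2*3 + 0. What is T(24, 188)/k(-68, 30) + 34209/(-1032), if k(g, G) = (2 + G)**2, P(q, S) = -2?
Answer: -733877/22016 ≈ -33.334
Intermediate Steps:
O = -6 (O = -6 + 0 = -6)
T(l, z) = -2 - z
T(24, 188)/k(-68, 30) + 34209/(-1032) = (-2 - 1*188)/((2 + 30)**2) + 34209/(-1032) = (-2 - 188)/(32**2) + 34209*(-1/1032) = -190/1024 - 11403/344 = -190*1/1024 - 11403/344 = -95/512 - 11403/344 = -733877/22016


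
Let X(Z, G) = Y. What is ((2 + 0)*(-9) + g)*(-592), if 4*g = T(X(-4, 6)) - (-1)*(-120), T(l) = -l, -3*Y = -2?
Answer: 85544/3 ≈ 28515.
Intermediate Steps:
Y = ⅔ (Y = -⅓*(-2) = ⅔ ≈ 0.66667)
X(Z, G) = ⅔
g = -181/6 (g = (-1*⅔ - (-1)*(-120))/4 = (-⅔ - 1*120)/4 = (-⅔ - 120)/4 = (¼)*(-362/3) = -181/6 ≈ -30.167)
((2 + 0)*(-9) + g)*(-592) = ((2 + 0)*(-9) - 181/6)*(-592) = (2*(-9) - 181/6)*(-592) = (-18 - 181/6)*(-592) = -289/6*(-592) = 85544/3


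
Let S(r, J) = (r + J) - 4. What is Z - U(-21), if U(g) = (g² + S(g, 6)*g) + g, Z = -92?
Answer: -911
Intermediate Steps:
S(r, J) = -4 + J + r (S(r, J) = (J + r) - 4 = -4 + J + r)
U(g) = g + g² + g*(2 + g) (U(g) = (g² + (-4 + 6 + g)*g) + g = (g² + (2 + g)*g) + g = (g² + g*(2 + g)) + g = g + g² + g*(2 + g))
Z - U(-21) = -92 - (-21)*(3 + 2*(-21)) = -92 - (-21)*(3 - 42) = -92 - (-21)*(-39) = -92 - 1*819 = -92 - 819 = -911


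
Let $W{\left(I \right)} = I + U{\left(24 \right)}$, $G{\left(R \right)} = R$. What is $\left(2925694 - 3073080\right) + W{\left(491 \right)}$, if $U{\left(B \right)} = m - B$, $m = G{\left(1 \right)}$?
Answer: $-146918$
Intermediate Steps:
$m = 1$
$U{\left(B \right)} = 1 - B$
$W{\left(I \right)} = -23 + I$ ($W{\left(I \right)} = I + \left(1 - 24\right) = I - 23 = -23 + I$)
$\left(2925694 - 3073080\right) + W{\left(491 \right)} = \left(2925694 - 3073080\right) + \left(-23 + 491\right) = -147386 + 468 = -146918$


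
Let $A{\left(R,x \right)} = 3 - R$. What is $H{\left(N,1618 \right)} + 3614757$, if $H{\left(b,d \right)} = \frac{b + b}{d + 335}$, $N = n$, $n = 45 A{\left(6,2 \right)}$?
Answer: $\frac{784402239}{217} \approx 3.6148 \cdot 10^{6}$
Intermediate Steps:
$n = -135$ ($n = 45 \left(3 - 6\right) = 45 \left(-3\right) = -135$)
$N = -135$
$H{\left(b,d \right)} = \frac{2 b}{335 + d}$
$H{\left(N,1618 \right)} + 3614757 = 2 \left(-135\right) \frac{1}{335 + 1618} + 3614757 = 2 \left(-135\right) \frac{1}{1953} + 3614757 = - \frac{30}{217} + 3614757 = \frac{784402239}{217}$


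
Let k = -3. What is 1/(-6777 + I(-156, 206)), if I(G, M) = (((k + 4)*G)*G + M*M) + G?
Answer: 1/59839 ≈ 1.6712e-5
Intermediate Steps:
I(G, M) = G + G² + M² (I(G, M) = (((-3 + 4)*G)*G + M*M) + G = ((1*G)*G + M²) + G = (G*G + M²) + G = (G² + M²) + G = G + G² + M²)
1/(-6777 + I(-156, 206)) = 1/(-6777 + (-156 + (-156)² + 206²)) = 1/(-6777 + (-156 + 24336 + 42436)) = 1/(-6777 + 66616) = 1/59839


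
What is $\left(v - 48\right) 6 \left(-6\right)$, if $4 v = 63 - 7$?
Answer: $1224$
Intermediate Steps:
$v = 14$ ($v = \frac{63 - 7}{4} = \frac{1}{4} \cdot 56 = 14$)
$\left(v - 48\right) 6 \left(-6\right) = \left(14 - 48\right) 6 \left(-6\right) = \left(-34\right) \left(-36\right) = 1224$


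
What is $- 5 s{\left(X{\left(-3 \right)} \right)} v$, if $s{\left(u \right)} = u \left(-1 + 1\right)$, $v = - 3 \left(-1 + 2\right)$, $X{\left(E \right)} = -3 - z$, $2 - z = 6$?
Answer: $0$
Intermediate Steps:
$z = -4$ ($z = 2 - 6 = -4$)
$X{\left(E \right)} = 1$ ($X{\left(E \right)} = -3 - -4 = -3 + 4 = 1$)
$v = -3$ ($v = \left(-3\right) 1 = -3$)
$s{\left(u \right)} = 0$ ($s{\left(u \right)} = u 0 = 0$)
$- 5 s{\left(X{\left(-3 \right)} \right)} v = \left(-5\right) 0 \left(-3\right) = 0 \left(-3\right) = 0$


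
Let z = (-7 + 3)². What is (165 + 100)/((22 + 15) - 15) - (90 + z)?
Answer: -2067/22 ≈ -93.955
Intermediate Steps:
z = 16 (z = (-4)² = 16)
(165 + 100)/((22 + 15) - 15) - (90 + z) = (165 + 100)/((22 + 15) - 15) - (90 + 16) = 265/(37 - 15) - 1*106 = 265/22 - 106 = -2067/22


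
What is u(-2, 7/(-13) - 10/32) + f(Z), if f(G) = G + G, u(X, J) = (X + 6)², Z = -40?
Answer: -64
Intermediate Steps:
u(X, J) = (6 + X)²
f(G) = 2*G
u(-2, 7/(-13) - 10/32) + f(Z) = (6 - 2)² + 2*(-40) = 4² - 80 = 16 - 80 = -64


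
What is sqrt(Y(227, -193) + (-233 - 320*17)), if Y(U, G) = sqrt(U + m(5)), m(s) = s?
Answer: sqrt(-5673 + 2*sqrt(58)) ≈ 75.218*I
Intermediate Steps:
Y(U, G) = sqrt(5 + U) (Y(U, G) = sqrt(U + 5) = sqrt(5 + U))
sqrt(Y(227, -193) + (-233 - 320*17)) = sqrt(sqrt(5 + 227) + (-233 - 320*17)) = sqrt(sqrt(232) + (-233 - 5440)) = sqrt(2*sqrt(58) - 5673) = sqrt(-5673 + 2*sqrt(58))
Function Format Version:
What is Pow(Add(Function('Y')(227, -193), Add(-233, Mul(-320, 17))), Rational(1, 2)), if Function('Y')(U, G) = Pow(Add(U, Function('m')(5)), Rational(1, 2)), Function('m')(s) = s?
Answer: Pow(Add(-5673, Mul(2, Pow(58, Rational(1, 2)))), Rational(1, 2)) ≈ Mul(75.218, I)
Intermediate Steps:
Function('Y')(U, G) = Pow(Add(5, U), Rational(1, 2)) (Function('Y')(U, G) = Pow(Add(U, 5), Rational(1, 2)) = Pow(Add(5, U), Rational(1, 2)))
Pow(Add(Function('Y')(227, -193), Add(-233, Mul(-320, 17))), Rational(1, 2)) = Pow(Add(Pow(Add(5, 227), Rational(1, 2)), Add(-233, Mul(-320, 17))), Rational(1, 2)) = Pow(Add(Pow(232, Rational(1, 2)), Add(-233, -5440)), Rational(1, 2)) = Pow(Add(Mul(2, Pow(58, Rational(1, 2))), -5673), Rational(1, 2)) = Pow(Add(-5673, Mul(2, Pow(58, Rational(1, 2)))), Rational(1, 2))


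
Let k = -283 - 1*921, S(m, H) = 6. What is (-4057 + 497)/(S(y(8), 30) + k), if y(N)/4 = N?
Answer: 1780/599 ≈ 2.9716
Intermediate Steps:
y(N) = 4*N
k = -1204 (k = -283 - 921 = -1204)
(-4057 + 497)/(S(y(8), 30) + k) = (-4057 + 497)/(6 - 1204) = -3560/(-1198) = -3560*(-1/1198) = 1780/599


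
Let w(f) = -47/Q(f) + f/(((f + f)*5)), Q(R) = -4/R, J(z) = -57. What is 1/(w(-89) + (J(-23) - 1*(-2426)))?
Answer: 20/26467 ≈ 0.00075566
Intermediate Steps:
w(f) = 1/10 + 47*f/4 (w(f) = -47*(-f/4) + f/(((f + f)*5)) = -(-47)*f/4 + f/(((2*f)*5)) = 47*f/4 + f/((10*f)) = 47*f/4 + f*(1/(10*f)) = 47*f/4 + 1/10 = 1/10 + 47*f/4)
1/(w(-89) + (J(-23) - 1*(-2426))) = 1/((1/10 + (47/4)*(-89)) + (-57 - 1*(-2426))) = 1/((1/10 - 4183/4) + (-57 + 2426)) = 1/(-20913/20 + 2369) = 1/(26467/20) = 20/26467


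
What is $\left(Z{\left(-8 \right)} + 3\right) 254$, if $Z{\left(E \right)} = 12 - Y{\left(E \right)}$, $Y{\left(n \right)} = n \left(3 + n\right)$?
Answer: $-6350$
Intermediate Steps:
$Z{\left(E \right)} = 12 - E \left(3 + E\right)$
$\left(Z{\left(-8 \right)} + 3\right) 254 = \left(\left(12 - - 8 \left(3 - 8\right)\right) + 3\right) 254 = \left(\left(12 - \left(-8\right) \left(-5\right)\right) + 3\right) 254 = \left(\left(12 - 40\right) + 3\right) 254 = \left(-28 + 3\right) 254 = \left(-25\right) 254 = -6350$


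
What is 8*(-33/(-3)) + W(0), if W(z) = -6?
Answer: 82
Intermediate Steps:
8*(-33/(-3)) + W(0) = 8*(-33/(-3)) - 6 = 8*(-33*(-⅓)) - 6 = 8*11 - 6 = 88 - 6 = 82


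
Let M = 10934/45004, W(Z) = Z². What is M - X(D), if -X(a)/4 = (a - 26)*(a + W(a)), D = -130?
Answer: -235471723493/22502 ≈ -1.0464e+7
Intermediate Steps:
X(a) = -4*(-26 + a)*(a + a²) (X(a) = -4*(a - 26)*(a + a²) = -4*(-26 + a)*(a + a²))
M = 5467/22502 (M = 10934*(1/45004) = 5467/22502 ≈ 0.24296)
M - X(D) = 5467/22502 - 4*(-130)*(26 - 1*(-130)² + 25*(-130)) = 5467/22502 - 4*(-130)*(26 - 1*16900 - 3250) = 5467/22502 - 4*(-130)*(26 - 16900 - 3250) = 5467/22502 - 4*(-130)*(-20124) = 5467/22502 - 1*10464480 = 5467/22502 - 10464480 = -235471723493/22502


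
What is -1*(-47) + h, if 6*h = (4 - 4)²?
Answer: 47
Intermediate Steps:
h = 0 (h = (4 - 4)²/6 = (⅙)*0² = (⅙)*0 = 0)
-1*(-47) + h = -1*(-47) + 0 = 47 + 0 = 47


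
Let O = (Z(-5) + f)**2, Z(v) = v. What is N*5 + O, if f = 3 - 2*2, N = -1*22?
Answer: -74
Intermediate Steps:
N = -22
f = -1 (f = 3 - 4 = -1)
O = 36 (O = (-5 - 1)**2 = (-6)**2 = 36)
N*5 + O = -22*5 + 36 = -110 + 36 = -74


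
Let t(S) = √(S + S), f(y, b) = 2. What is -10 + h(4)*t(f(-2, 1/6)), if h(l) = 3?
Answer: -4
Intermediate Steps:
t(S) = √2*√S (t(S) = √(2*S) = √2*√S)
-10 + h(4)*t(f(-2, 1/6)) = -10 + 3*(√2*√2) = -10 + 3*2 = -10 + 6 = -4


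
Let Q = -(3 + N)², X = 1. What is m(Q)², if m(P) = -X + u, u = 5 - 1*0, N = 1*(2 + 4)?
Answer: 16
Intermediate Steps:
N = 6 (N = 1*6 = 6)
u = 5 (u = 5 + 0 = 5)
Q = -81 (Q = -(3 + 6)² = -1*9² = -1*81 = -81)
m(P) = 4 (m(P) = -1*1 + 5 = -1 + 5 = 4)
m(Q)² = 4² = 16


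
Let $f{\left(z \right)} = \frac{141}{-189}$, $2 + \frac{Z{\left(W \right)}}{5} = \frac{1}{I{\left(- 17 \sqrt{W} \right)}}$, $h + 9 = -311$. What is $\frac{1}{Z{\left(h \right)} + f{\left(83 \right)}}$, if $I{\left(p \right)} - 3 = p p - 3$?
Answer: $- \frac{1165248}{12521855} \approx -0.093057$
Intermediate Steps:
$h = -320$ ($h = -9 - 311 = -320$)
$I{\left(p \right)} = p^{2}$ ($I{\left(p \right)} = 3 + \left(p p - 3\right) = 3 + \left(p^{2} - 3\right) = 3 + \left(-3 + p^{2}\right) = p^{2}$)
$Z{\left(W \right)} = -10 + \frac{5}{289 W}$ ($Z{\left(W \right)} = -10 + \frac{5}{\left(- 17 \sqrt{W}\right)^{2}} = -10 + \frac{5}{289 W}$)
$f{\left(z \right)} = - \frac{47}{63}$ ($f{\left(z \right)} = 141 \left(- \frac{1}{189}\right) = - \frac{47}{63}$)
$\frac{1}{Z{\left(h \right)} + f{\left(83 \right)}} = \frac{1}{\left(-10 + \frac{5}{289 \left(-320\right)}\right) - \frac{47}{63}} = \frac{1}{\left(-10 + \frac{5}{289} \left(- \frac{1}{320}\right)\right) - \frac{47}{63}} = \frac{1}{\left(-10 - \frac{1}{18496}\right) - \frac{47}{63}} = \frac{1}{- \frac{184961}{18496} - \frac{47}{63}} = \frac{1}{- \frac{12521855}{1165248}} = - \frac{1165248}{12521855}$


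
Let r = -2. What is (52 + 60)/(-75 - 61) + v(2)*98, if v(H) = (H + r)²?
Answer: -14/17 ≈ -0.82353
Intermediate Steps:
v(H) = (-2 + H)² (v(H) = (H - 2)² = (-2 + H)²)
(52 + 60)/(-75 - 61) + v(2)*98 = (52 + 60)/(-75 - 61) + (-2 + 2)²*98 = 112/(-136) + 0²*98 = 112*(-1/136) + 0*98 = -14/17 + 0 = -14/17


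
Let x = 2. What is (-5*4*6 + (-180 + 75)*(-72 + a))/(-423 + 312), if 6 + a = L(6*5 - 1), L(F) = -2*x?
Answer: -2830/37 ≈ -76.486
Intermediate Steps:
L(F) = -4 (L(F) = -2*2 = -4)
a = -10 (a = -6 - 4 = -10)
(-5*4*6 + (-180 + 75)*(-72 + a))/(-423 + 312) = (-5*4*6 + (-180 + 75)*(-72 - 10))/(-423 + 312) = (-20*6 - 105*(-82))/(-111) = (-120 + 8610)*(-1/111) = 8490*(-1/111) = -2830/37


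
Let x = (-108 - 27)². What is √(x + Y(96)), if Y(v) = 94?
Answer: √18319 ≈ 135.35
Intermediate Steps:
x = 18225 (x = (-135)² = 18225)
√(x + Y(96)) = √(18225 + 94) = √18319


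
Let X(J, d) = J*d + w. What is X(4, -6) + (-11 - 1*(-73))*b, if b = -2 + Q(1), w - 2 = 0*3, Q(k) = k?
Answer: -84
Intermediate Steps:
w = 2 (w = 2 + 0*3 = 2 + 0 = 2)
X(J, d) = 2 + J*d (X(J, d) = J*d + 2 = 2 + J*d)
b = -1 (b = -2 + 1 = -1)
X(4, -6) + (-11 - 1*(-73))*b = (2 + 4*(-6)) + (-11 - 1*(-73))*(-1) = (2 - 24) + (-11 + 73)*(-1) = -22 + 62*(-1) = -22 - 62 = -84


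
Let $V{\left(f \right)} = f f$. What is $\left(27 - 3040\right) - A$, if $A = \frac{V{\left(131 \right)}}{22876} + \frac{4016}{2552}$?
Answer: $- \frac{22004156883}{7297444} \approx -3015.3$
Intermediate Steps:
$V{\left(f \right)} = f^{2}$
$A = \frac{16958111}{7297444}$ ($A = \frac{131^{2}}{22876} + \frac{4016}{2552} = 17161 \cdot \frac{1}{22876} + 4016 \cdot \frac{1}{2552} = \frac{17161}{22876} + \frac{502}{319} = \frac{16958111}{7297444} \approx 2.3238$)
$\left(27 - 3040\right) - A = \left(27 - 3040\right) - \frac{16958111}{7297444} = -3013 - \frac{16958111}{7297444} = - \frac{22004156883}{7297444}$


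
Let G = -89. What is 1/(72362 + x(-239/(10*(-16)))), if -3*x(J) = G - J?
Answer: 480/34748239 ≈ 1.3814e-5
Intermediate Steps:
x(J) = 89/3 + J/3 (x(J) = -(-89 - J)/3 = 89/3 + J/3)
1/(72362 + x(-239/(10*(-16)))) = 1/(72362 + (89/3 + (-239/(10*(-16)))/3)) = 1/(72362 + (89/3 + (-239/(-160))/3)) = 1/(72362 + (89/3 + (-239*(-1/160))/3)) = 1/(72362 + (89/3 + (⅓)*(239/160))) = 1/(72362 + (89/3 + 239/480)) = 1/(72362 + 14479/480) = 1/(34748239/480) = 480/34748239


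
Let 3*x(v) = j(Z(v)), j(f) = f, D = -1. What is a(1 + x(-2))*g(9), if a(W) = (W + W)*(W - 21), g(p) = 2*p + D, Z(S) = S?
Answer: -2108/9 ≈ -234.22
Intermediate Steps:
g(p) = -1 + 2*p (g(p) = 2*p - 1 = -1 + 2*p)
x(v) = v/3
a(W) = 2*W*(-21 + W) (a(W) = (2*W)*(-21 + W) = 2*W*(-21 + W))
a(1 + x(-2))*g(9) = (2*(1 + (⅓)*(-2))*(-21 + (1 + (⅓)*(-2))))*(-1 + 2*9) = (2*(1 - ⅔)*(-21 + (1 - ⅔)))*(-1 + 18) = (2*(⅓)*(-21 + ⅓))*17 = (2*(⅓)*(-62/3))*17 = -124/9*17 = -2108/9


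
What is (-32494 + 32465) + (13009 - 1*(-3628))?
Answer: 16608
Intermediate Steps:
(-32494 + 32465) + (13009 - 1*(-3628)) = -29 + (13009 + 3628) = -29 + 16637 = 16608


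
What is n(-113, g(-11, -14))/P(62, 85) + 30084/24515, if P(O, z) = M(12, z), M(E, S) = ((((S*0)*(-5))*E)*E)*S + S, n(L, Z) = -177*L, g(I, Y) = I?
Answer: 98576331/416755 ≈ 236.53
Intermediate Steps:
M(E, S) = S (M(E, S) = (((0*(-5))*E)*E)*S + S = ((0*E)*E)*S + S = (0*E)*S + S = 0*S + S = 0 + S = S)
P(O, z) = z
n(-113, g(-11, -14))/P(62, 85) + 30084/24515 = -177*(-113)/85 + 30084/24515 = 20001*(1/85) + 30084*(1/24515) = 20001/85 + 30084/24515 = 98576331/416755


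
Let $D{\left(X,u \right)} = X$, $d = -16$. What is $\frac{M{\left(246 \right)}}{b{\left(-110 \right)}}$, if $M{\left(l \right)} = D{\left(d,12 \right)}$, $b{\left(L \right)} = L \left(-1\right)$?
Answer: $- \frac{8}{55} \approx -0.14545$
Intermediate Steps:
$b{\left(L \right)} = - L$
$M{\left(l \right)} = -16$
$\frac{M{\left(246 \right)}}{b{\left(-110 \right)}} = - \frac{16}{\left(-1\right) \left(-110\right)} = - \frac{16}{110} = \left(-16\right) \frac{1}{110} = - \frac{8}{55}$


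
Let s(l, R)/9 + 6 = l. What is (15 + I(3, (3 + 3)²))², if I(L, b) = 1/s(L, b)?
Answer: 163216/729 ≈ 223.89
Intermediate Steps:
s(l, R) = -54 + 9*l
I(L, b) = 1/(-54 + 9*L)
(15 + I(3, (3 + 3)²))² = (15 + 1/(9*(-6 + 3)))² = (15 + (⅑)/(-3))² = (15 + (⅑)*(-⅓))² = (15 - 1/27)² = (404/27)² = 163216/729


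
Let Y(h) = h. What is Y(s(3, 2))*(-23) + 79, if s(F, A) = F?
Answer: 10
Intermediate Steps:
Y(s(3, 2))*(-23) + 79 = 3*(-23) + 79 = -69 + 79 = 10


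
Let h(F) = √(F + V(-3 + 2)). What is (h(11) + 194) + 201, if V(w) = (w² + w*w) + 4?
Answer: 395 + √17 ≈ 399.12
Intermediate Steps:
V(w) = 4 + 2*w² (V(w) = (w² + w²) + 4 = 2*w² + 4 = 4 + 2*w²)
h(F) = √(6 + F) (h(F) = √(F + (4 + 2*(-3 + 2)²)) = √(F + (4 + 2*(-1)²)) = √(F + (4 + 2*1)) = √(F + (4 + 2)) = √(F + 6) = √(6 + F))
(h(11) + 194) + 201 = (√(6 + 11) + 194) + 201 = (√17 + 194) + 201 = (194 + √17) + 201 = 395 + √17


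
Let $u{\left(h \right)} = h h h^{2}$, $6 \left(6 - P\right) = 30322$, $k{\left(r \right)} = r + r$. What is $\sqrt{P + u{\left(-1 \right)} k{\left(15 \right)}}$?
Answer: $\frac{i \sqrt{45159}}{3} \approx 70.835 i$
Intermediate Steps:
$k{\left(r \right)} = 2 r$
$P = - \frac{15143}{3}$ ($P = 6 - \frac{15161}{3} = - \frac{15143}{3} \approx -5047.7$)
$u{\left(h \right)} = h^{4}$ ($u{\left(h \right)} = h^{2} h^{2} = h^{4}$)
$\sqrt{P + u{\left(-1 \right)} k{\left(15 \right)}} = \sqrt{- \frac{15143}{3} + \left(-1\right)^{4} \cdot 2 \cdot 15} = \sqrt{- \frac{15143}{3} + 1 \cdot 30} = \sqrt{- \frac{15143}{3} + 30} = \sqrt{- \frac{15053}{3}} = \frac{i \sqrt{45159}}{3}$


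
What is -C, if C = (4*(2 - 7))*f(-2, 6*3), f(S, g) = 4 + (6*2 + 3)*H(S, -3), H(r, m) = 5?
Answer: 1580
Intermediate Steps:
f(S, g) = 79 (f(S, g) = 4 + (6*2 + 3)*5 = 4 + (12 + 3)*5 = 4 + 15*5 = 4 + 75 = 79)
C = -1580 (C = (4*(2 - 7))*79 = (4*(-5))*79 = -20*79 = -1580)
-C = -1*(-1580) = 1580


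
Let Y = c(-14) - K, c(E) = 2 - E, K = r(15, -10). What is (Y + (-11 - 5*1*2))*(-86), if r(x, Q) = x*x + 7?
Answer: 20382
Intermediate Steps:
r(x, Q) = 7 + x² (r(x, Q) = x² + 7 = 7 + x²)
K = 232 (K = 7 + 15² = 7 + 225 = 232)
Y = -216 (Y = (2 - 1*(-14)) - 1*232 = (2 + 14) - 232 = 16 - 232 = -216)
(Y + (-11 - 5*1*2))*(-86) = (-216 + (-11 - 5*1*2))*(-86) = (-216 + (-11 - 5*2))*(-86) = (-216 + (-11 - 10))*(-86) = (-216 - 21)*(-86) = -237*(-86) = 20382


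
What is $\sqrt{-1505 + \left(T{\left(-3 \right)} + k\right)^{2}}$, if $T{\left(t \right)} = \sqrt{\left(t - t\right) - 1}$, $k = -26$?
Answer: $\sqrt{-1505 + \left(-26 + i\right)^{2}} \approx 0.90203 - 28.824 i$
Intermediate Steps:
$T{\left(t \right)} = i$ ($T{\left(t \right)} = \sqrt{0 - 1} = \sqrt{-1} = i$)
$\sqrt{-1505 + \left(T{\left(-3 \right)} + k\right)^{2}} = \sqrt{-1505 + \left(i - 26\right)^{2}} = \sqrt{-1505 + \left(-26 + i\right)^{2}}$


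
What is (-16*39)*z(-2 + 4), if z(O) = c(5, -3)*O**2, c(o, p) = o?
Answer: -12480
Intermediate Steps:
z(O) = 5*O**2
(-16*39)*z(-2 + 4) = (-16*39)*(5*(-2 + 4)**2) = -3120*2**2 = -3120*4 = -624*20 = -12480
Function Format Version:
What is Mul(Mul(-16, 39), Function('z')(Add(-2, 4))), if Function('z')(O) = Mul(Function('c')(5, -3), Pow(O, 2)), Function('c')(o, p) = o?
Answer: -12480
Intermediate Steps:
Function('z')(O) = Mul(5, Pow(O, 2))
Mul(Mul(-16, 39), Function('z')(Add(-2, 4))) = Mul(Mul(-16, 39), Mul(5, Pow(Add(-2, 4), 2))) = Mul(-624, Mul(5, Pow(2, 2))) = Mul(-624, Mul(5, 4)) = Mul(-624, 20) = -12480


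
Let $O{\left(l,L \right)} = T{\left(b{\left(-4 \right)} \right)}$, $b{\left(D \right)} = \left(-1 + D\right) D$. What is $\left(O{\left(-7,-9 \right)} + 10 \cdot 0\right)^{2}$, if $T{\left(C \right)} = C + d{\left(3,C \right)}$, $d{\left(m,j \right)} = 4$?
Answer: $576$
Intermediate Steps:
$b{\left(D \right)} = D \left(-1 + D\right)$
$T{\left(C \right)} = 4 + C$ ($T{\left(C \right)} = C + 4 = 4 + C$)
$O{\left(l,L \right)} = 24$ ($O{\left(l,L \right)} = 4 - 4 \left(-1 - 4\right) = 4 - -20 = 4 + 20 = 24$)
$\left(O{\left(-7,-9 \right)} + 10 \cdot 0\right)^{2} = \left(24 + 10 \cdot 0\right)^{2} = \left(24 + 0\right)^{2} = 24^{2} = 576$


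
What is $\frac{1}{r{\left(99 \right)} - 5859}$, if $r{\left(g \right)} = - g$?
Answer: $- \frac{1}{5958} \approx -0.00016784$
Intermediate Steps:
$\frac{1}{r{\left(99 \right)} - 5859} = \frac{1}{\left(-1\right) 99 - 5859} = \frac{1}{-99 - 5859} = \frac{1}{-5958} = - \frac{1}{5958}$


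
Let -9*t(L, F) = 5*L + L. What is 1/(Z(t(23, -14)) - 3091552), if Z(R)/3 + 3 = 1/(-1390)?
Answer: -1390/4297269793 ≈ -3.2346e-7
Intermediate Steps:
t(L, F) = -2*L/3 (t(L, F) = -(5*L + L)/9 = -2*L/3)
Z(R) = -12513/1390 (Z(R) = -9 + 3/(-1390) = -9 + 3*(-1/1390) = -9 - 3/1390 = -12513/1390)
1/(Z(t(23, -14)) - 3091552) = 1/(-12513/1390 - 3091552) = 1/(-4297269793/1390) = -1390/4297269793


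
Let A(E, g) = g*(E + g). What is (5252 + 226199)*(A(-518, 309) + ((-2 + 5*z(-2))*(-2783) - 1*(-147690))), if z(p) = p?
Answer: 26965198755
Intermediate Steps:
(5252 + 226199)*(A(-518, 309) + ((-2 + 5*z(-2))*(-2783) - 1*(-147690))) = (5252 + 226199)*(309*(-518 + 309) + ((-2 + 5*(-2))*(-2783) - 1*(-147690))) = 231451*(309*(-209) + ((-2 - 10)*(-2783) + 147690)) = 231451*(-64581 + (-12*(-2783) + 147690)) = 231451*(-64581 + (33396 + 147690)) = 231451*(-64581 + 181086) = 231451*116505 = 26965198755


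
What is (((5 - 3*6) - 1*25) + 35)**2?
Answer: 9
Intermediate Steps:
(((5 - 3*6) - 1*25) + 35)**2 = (((5 - 18) - 25) + 35)**2 = ((-13 - 25) + 35)**2 = (-38 + 35)**2 = (-3)**2 = 9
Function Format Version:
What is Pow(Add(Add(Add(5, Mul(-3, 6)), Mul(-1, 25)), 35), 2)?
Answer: 9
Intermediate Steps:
Pow(Add(Add(Add(5, Mul(-3, 6)), Mul(-1, 25)), 35), 2) = Pow(Add(Add(Add(5, -18), -25), 35), 2) = Pow(Add(Add(-13, -25), 35), 2) = Pow(Add(-38, 35), 2) = Pow(-3, 2) = 9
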